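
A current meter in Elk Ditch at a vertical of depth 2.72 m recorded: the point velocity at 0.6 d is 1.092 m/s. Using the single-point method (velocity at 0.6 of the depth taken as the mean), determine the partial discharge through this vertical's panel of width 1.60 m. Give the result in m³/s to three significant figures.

v̄ = v₀.₆ = 1.092 m/s
q = v̄ × d × w = 1.092 × 2.72 × 1.60 = 4.752 m³/s

4.75 m³/s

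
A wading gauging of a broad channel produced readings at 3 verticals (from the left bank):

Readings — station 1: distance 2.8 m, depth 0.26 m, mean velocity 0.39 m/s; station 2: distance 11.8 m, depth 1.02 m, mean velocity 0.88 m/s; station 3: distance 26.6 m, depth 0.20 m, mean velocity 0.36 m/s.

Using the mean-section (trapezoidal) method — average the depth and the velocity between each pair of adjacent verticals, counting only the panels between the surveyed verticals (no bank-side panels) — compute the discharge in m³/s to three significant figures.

9.25 m³/s

Panel 1-2: Δb = 9 m, d̄ = (0.26+1.02)/2 = 0.64, v̄ = (0.39+0.88)/2 = 0.635 → q = 9×0.64×0.635 = 3.658 m³/s
Panel 2-3: Δb = 14.8 m, d̄ = (1.02+0.20)/2 = 0.61, v̄ = (0.88+0.36)/2 = 0.62 → q = 14.8×0.61×0.62 = 5.597 m³/s
Q = Σ q = 9.255 m³/s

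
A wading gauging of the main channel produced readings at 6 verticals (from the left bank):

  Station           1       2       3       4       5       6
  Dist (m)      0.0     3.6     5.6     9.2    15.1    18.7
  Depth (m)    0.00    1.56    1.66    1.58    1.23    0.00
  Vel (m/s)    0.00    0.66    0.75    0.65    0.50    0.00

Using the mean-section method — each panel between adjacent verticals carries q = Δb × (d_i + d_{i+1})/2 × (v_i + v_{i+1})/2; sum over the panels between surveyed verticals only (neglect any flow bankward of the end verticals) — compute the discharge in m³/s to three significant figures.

12.6 m³/s

Panel 1-2: Δb = 3.6 m, d̄ = (0.00+1.56)/2 = 0.78, v̄ = (0.00+0.66)/2 = 0.33 → q = 3.6×0.78×0.33 = 0.9266 m³/s
Panel 2-3: Δb = 2 m, d̄ = (1.56+1.66)/2 = 1.61, v̄ = (0.66+0.75)/2 = 0.705 → q = 2×1.61×0.705 = 2.270 m³/s
Panel 3-4: Δb = 3.6 m, d̄ = (1.66+1.58)/2 = 1.62, v̄ = (0.75+0.65)/2 = 0.7 → q = 3.6×1.62×0.7 = 4.082 m³/s
Panel 4-5: Δb = 5.9 m, d̄ = (1.58+1.23)/2 = 1.405, v̄ = (0.65+0.50)/2 = 0.575 → q = 5.9×1.405×0.575 = 4.766 m³/s
Panel 5-6: Δb = 3.6 m, d̄ = (1.23+0.00)/2 = 0.615, v̄ = (0.50+0.00)/2 = 0.25 → q = 3.6×0.615×0.25 = 0.5535 m³/s
Q = Σ q = 12.60 m³/s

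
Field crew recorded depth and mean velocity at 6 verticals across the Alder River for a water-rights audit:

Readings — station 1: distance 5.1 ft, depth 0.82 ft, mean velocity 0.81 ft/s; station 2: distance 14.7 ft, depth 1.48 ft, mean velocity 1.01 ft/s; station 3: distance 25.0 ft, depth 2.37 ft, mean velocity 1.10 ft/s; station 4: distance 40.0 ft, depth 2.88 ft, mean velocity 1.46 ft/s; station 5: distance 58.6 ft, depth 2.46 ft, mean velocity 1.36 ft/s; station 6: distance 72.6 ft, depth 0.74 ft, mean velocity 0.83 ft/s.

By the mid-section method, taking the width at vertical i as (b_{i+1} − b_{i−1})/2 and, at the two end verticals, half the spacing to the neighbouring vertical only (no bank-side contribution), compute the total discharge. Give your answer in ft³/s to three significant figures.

181 ft³/s

w_1 = (14.7 − 5.1)/2 = 4.8 ft; q_1 = 0.81 × 0.82 × 4.8 = 3.188 ft³/s
w_2 = (25.0 − 5.1)/2 = 9.95 ft; q_2 = 1.01 × 1.48 × 9.95 = 14.87 ft³/s
w_3 = (40.0 − 14.7)/2 = 12.65 ft; q_3 = 1.10 × 2.37 × 12.65 = 32.98 ft³/s
w_4 = (58.6 − 25.0)/2 = 16.8 ft; q_4 = 1.46 × 2.88 × 16.8 = 70.64 ft³/s
w_5 = (72.6 − 40.0)/2 = 16.3 ft; q_5 = 1.36 × 2.46 × 16.3 = 54.53 ft³/s
w_6 = (72.6 − 58.6)/2 = 7 ft; q_6 = 0.83 × 0.74 × 7 = 4.299 ft³/s
Q = Σ qᵢ = 180.5 ft³/s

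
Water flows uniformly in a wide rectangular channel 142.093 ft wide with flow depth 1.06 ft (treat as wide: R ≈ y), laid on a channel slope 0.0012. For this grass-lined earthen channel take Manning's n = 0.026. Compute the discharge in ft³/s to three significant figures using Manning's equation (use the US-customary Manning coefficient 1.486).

A = b·y = 142.093 × 1.06 = 150.6 ft²
Wide channel: R ≈ y = 1.06 ft
Q = (1.486/n)·A·R^(2/3)·S^(1/2) = (1.486/0.026) × 150.6 × 1.060^(2/3) × 0.0012^(1/2) = 310.0 ft³/s

310 ft³/s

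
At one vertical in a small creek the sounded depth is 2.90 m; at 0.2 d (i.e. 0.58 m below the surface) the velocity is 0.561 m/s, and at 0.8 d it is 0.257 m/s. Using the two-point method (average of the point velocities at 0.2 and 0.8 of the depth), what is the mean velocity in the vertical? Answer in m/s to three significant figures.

v̄ = (0.561 + 0.257) / 2 = 0.4090 m/s

0.409 m/s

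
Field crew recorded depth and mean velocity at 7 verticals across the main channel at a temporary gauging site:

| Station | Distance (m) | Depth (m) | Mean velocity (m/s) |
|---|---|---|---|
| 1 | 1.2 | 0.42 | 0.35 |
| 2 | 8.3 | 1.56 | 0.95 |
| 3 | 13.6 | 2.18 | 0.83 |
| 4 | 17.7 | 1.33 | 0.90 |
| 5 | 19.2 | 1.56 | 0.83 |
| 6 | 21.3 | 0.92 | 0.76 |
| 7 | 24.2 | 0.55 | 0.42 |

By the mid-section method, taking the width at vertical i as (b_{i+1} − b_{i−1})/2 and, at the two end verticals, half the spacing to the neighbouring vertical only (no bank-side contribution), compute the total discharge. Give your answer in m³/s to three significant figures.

26.0 m³/s

w_1 = (8.3 − 1.2)/2 = 3.55 m; q_1 = 0.35 × 0.42 × 3.55 = 0.5219 m³/s
w_2 = (13.6 − 1.2)/2 = 6.2 m; q_2 = 0.95 × 1.56 × 6.2 = 9.188 m³/s
w_3 = (17.7 − 8.3)/2 = 4.7 m; q_3 = 0.83 × 2.18 × 4.7 = 8.504 m³/s
w_4 = (19.2 − 13.6)/2 = 2.8 m; q_4 = 0.90 × 1.33 × 2.8 = 3.352 m³/s
w_5 = (21.3 − 17.7)/2 = 1.8 m; q_5 = 0.83 × 1.56 × 1.8 = 2.331 m³/s
w_6 = (24.2 − 19.2)/2 = 2.5 m; q_6 = 0.76 × 0.92 × 2.5 = 1.748 m³/s
w_7 = (24.2 − 21.3)/2 = 1.45 m; q_7 = 0.42 × 0.55 × 1.45 = 0.3350 m³/s
Q = Σ qᵢ = 25.98 m³/s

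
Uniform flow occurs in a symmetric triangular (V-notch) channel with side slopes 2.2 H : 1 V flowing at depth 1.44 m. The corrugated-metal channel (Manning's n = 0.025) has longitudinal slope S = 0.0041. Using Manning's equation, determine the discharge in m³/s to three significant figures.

8.82 m³/s

A = z·y² = 2.2×1.44² = 4.562 m²
P = 2y√(1+z²) = 2×1.44×√(1+2.2²) = 6.960 m
R = A/P = 4.562/6.960 = 0.6555 m
Q = (1/n)·A·R^(2/3)·S^(1/2) = (1/0.025) × 4.562 × 0.6555^(2/3) × 0.0041^(1/2) = 8.817 m³/s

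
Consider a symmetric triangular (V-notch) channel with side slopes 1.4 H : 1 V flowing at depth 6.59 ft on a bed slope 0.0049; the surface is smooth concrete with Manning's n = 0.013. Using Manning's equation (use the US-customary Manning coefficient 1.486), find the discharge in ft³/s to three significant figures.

939 ft³/s

A = z·y² = 1.4×6.59² = 60.80 ft²
P = 2y√(1+z²) = 2×6.59×√(1+1.4²) = 22.68 ft
R = A/P = 60.80/22.68 = 2.681 ft
Q = (1.486/n)·A·R^(2/3)·S^(1/2) = (1.486/0.013) × 60.80 × 2.681^(2/3) × 0.0049^(1/2) = 938.9 ft³/s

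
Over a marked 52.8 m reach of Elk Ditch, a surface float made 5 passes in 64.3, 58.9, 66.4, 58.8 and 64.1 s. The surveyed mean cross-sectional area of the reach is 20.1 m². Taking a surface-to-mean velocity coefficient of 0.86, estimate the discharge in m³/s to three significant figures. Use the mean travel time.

t̄ = (64.3 + 58.9 + 66.4 + 58.8 + 64.1) / 5 = 62.5 s
v_surface = L / t̄ = 52.8 / 62.5 = 0.8448 m/s
v_mean = 0.86 × 0.8448 = 0.7265 m/s
Q = A × v_mean = 20.1 × 0.7265 = 14.60 m³/s

14.6 m³/s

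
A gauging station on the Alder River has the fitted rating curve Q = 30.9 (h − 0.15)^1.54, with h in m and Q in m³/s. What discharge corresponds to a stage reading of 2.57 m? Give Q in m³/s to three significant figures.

Q = 30.9 × (2.57 − 0.15)^1.54 = 30.9 × 2.42^1.54 = 120.5 m³/s

121 m³/s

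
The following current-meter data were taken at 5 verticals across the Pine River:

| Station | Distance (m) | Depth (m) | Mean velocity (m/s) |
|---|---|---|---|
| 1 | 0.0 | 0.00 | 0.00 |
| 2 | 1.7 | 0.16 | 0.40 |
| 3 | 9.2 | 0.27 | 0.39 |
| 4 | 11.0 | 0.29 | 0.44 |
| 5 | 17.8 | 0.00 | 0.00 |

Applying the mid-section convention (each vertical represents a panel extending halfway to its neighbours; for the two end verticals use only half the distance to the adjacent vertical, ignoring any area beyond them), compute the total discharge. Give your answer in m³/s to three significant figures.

w_2 = (9.2 − 0.0)/2 = 4.6 m; q_2 = 0.40 × 0.16 × 4.6 = 0.2944 m³/s
w_3 = (11.0 − 1.7)/2 = 4.65 m; q_3 = 0.39 × 0.27 × 4.65 = 0.4896 m³/s
w_4 = (17.8 − 9.2)/2 = 4.3 m; q_4 = 0.44 × 0.29 × 4.3 = 0.5487 m³/s
Stations 1, 5 contribute zero (depth or velocity is 0).
Q = Σ qᵢ = 1.333 m³/s

1.33 m³/s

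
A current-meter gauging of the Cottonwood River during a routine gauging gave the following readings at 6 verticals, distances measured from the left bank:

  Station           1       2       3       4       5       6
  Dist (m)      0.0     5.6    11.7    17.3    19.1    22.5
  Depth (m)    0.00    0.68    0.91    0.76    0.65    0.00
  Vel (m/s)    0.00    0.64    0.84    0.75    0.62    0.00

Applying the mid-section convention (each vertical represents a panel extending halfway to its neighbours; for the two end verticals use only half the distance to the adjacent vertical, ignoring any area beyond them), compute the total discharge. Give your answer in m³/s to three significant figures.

10.2 m³/s

w_2 = (11.7 − 0.0)/2 = 5.85 m; q_2 = 0.64 × 0.68 × 5.85 = 2.546 m³/s
w_3 = (17.3 − 5.6)/2 = 5.85 m; q_3 = 0.84 × 0.91 × 5.85 = 4.472 m³/s
w_4 = (19.1 − 11.7)/2 = 3.7 m; q_4 = 0.75 × 0.76 × 3.7 = 2.109 m³/s
w_5 = (22.5 − 17.3)/2 = 2.6 m; q_5 = 0.62 × 0.65 × 2.6 = 1.048 m³/s
Stations 1, 6 contribute zero (depth or velocity is 0).
Q = Σ qᵢ = 10.17 m³/s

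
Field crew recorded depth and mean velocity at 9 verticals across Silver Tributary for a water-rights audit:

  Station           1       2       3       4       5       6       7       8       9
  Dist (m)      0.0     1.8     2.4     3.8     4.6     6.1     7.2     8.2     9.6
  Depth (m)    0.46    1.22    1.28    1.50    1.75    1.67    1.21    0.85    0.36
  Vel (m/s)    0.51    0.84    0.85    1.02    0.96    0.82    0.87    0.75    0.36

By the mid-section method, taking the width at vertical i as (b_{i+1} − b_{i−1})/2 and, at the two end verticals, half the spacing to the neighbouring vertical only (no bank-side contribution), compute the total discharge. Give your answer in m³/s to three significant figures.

w_1 = (1.8 − 0.0)/2 = 0.9 m; q_1 = 0.51 × 0.46 × 0.9 = 0.2111 m³/s
w_2 = (2.4 − 0.0)/2 = 1.2 m; q_2 = 0.84 × 1.22 × 1.2 = 1.230 m³/s
w_3 = (3.8 − 1.8)/2 = 1 m; q_3 = 0.85 × 1.28 × 1 = 1.088 m³/s
w_4 = (4.6 − 2.4)/2 = 1.1 m; q_4 = 1.02 × 1.50 × 1.1 = 1.683 m³/s
w_5 = (6.1 − 3.8)/2 = 1.15 m; q_5 = 0.96 × 1.75 × 1.15 = 1.932 m³/s
w_6 = (7.2 − 4.6)/2 = 1.3 m; q_6 = 0.82 × 1.67 × 1.3 = 1.780 m³/s
w_7 = (8.2 − 6.1)/2 = 1.05 m; q_7 = 0.87 × 1.21 × 1.05 = 1.105 m³/s
w_8 = (9.6 − 7.2)/2 = 1.2 m; q_8 = 0.75 × 0.85 × 1.2 = 0.7650 m³/s
w_9 = (9.6 − 8.2)/2 = 0.7 m; q_9 = 0.36 × 0.36 × 0.7 = 0.09072 m³/s
Q = Σ qᵢ = 9.885 m³/s

9.89 m³/s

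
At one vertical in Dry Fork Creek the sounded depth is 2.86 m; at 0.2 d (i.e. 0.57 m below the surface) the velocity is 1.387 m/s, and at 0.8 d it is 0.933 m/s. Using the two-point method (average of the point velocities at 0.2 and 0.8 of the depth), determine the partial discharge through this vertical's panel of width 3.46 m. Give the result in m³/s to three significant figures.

11.5 m³/s

v̄ = (1.387 + 0.933) / 2 = 1.160 m/s
q = v̄ × d × w = 1.160 × 2.86 × 3.46 = 11.48 m³/s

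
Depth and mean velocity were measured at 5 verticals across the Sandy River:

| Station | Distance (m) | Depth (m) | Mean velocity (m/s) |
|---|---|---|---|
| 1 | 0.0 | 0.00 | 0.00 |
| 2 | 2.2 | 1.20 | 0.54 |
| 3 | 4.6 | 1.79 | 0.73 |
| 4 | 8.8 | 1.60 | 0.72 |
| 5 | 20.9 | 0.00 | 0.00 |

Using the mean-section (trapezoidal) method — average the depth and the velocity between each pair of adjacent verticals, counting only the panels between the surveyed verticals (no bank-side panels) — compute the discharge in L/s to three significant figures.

Panel 1-2: Δb = 2.2 m, d̄ = (0.00+1.20)/2 = 0.6, v̄ = (0.00+0.54)/2 = 0.27 → q = 2.2×0.6×0.27 = 0.3564 m³/s
Panel 2-3: Δb = 2.4 m, d̄ = (1.20+1.79)/2 = 1.495, v̄ = (0.54+0.73)/2 = 0.635 → q = 2.4×1.495×0.635 = 2.278 m³/s
Panel 3-4: Δb = 4.2 m, d̄ = (1.79+1.60)/2 = 1.695, v̄ = (0.73+0.72)/2 = 0.725 → q = 4.2×1.695×0.725 = 5.161 m³/s
Panel 4-5: Δb = 12.1 m, d̄ = (1.60+0.00)/2 = 0.8, v̄ = (0.72+0.00)/2 = 0.36 → q = 12.1×0.8×0.36 = 3.485 m³/s
Q = Σ q = 11.28 m³/s
= 11.28 × 1000 = 11280 L/s

11300 L/s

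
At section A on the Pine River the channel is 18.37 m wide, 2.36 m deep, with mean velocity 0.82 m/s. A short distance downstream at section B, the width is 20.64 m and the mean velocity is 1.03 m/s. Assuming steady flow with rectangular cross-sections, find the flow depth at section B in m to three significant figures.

1.67 m

Q = A₁V₁ = (18.37×2.36) × 0.82 = 35.55 m³/s
d₂ = Q/(b₂ V₂) = 35.55/(20.64×1.03) = 1.672 m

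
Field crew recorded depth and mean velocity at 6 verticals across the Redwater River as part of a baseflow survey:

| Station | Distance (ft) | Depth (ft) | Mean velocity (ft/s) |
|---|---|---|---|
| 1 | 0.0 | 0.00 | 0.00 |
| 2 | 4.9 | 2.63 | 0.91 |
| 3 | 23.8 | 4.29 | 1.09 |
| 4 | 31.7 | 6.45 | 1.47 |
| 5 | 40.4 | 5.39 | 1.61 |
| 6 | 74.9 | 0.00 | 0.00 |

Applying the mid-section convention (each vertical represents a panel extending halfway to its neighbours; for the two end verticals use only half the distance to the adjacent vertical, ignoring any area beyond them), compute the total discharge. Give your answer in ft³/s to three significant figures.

357 ft³/s

w_2 = (23.8 − 0.0)/2 = 11.9 ft; q_2 = 0.91 × 2.63 × 11.9 = 28.48 ft³/s
w_3 = (31.7 − 4.9)/2 = 13.4 ft; q_3 = 1.09 × 4.29 × 13.4 = 62.66 ft³/s
w_4 = (40.4 − 23.8)/2 = 8.3 ft; q_4 = 1.47 × 6.45 × 8.3 = 78.70 ft³/s
w_5 = (74.9 − 31.7)/2 = 21.6 ft; q_5 = 1.61 × 5.39 × 21.6 = 187.4 ft³/s
Stations 1, 6 contribute zero (depth or velocity is 0).
Q = Σ qᵢ = 357.3 ft³/s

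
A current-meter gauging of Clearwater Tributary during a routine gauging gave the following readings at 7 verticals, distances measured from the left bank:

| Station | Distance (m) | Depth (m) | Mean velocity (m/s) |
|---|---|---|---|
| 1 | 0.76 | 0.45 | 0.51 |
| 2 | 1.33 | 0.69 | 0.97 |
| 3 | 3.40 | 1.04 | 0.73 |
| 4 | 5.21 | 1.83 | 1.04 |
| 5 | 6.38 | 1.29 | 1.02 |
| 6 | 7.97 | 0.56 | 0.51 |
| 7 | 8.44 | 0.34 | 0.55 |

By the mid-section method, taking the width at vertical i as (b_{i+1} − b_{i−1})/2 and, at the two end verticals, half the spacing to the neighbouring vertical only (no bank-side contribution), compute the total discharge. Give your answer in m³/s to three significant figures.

7.41 m³/s

w_1 = (1.33 − 0.76)/2 = 0.285 m; q_1 = 0.51 × 0.45 × 0.285 = 0.06541 m³/s
w_2 = (3.40 − 0.76)/2 = 1.32 m; q_2 = 0.97 × 0.69 × 1.32 = 0.8835 m³/s
w_3 = (5.21 − 1.33)/2 = 1.94 m; q_3 = 0.73 × 1.04 × 1.94 = 1.473 m³/s
w_4 = (6.38 − 3.40)/2 = 1.49 m; q_4 = 1.04 × 1.83 × 1.49 = 2.836 m³/s
w_5 = (7.97 − 5.21)/2 = 1.38 m; q_5 = 1.02 × 1.29 × 1.38 = 1.816 m³/s
w_6 = (8.44 − 6.38)/2 = 1.03 m; q_6 = 0.51 × 0.56 × 1.03 = 0.2942 m³/s
w_7 = (8.44 − 7.97)/2 = 0.235 m; q_7 = 0.55 × 0.34 × 0.235 = 0.04395 m³/s
Q = Σ qᵢ = 7.411 m³/s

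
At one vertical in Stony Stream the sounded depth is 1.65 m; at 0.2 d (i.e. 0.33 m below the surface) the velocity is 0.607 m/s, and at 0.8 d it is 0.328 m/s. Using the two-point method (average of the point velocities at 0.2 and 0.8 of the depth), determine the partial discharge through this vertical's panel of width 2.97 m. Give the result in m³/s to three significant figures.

v̄ = (0.607 + 0.328) / 2 = 0.4675 m/s
q = v̄ × d × w = 0.4675 × 1.65 × 2.97 = 2.291 m³/s

2.29 m³/s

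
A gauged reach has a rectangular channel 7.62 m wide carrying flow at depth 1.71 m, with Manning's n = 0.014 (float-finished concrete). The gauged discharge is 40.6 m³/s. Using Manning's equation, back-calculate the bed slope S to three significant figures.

0.00153

A = b·y = 7.62 × 1.71 = 13.03 m²
P = b + 2y = 7.62 + 2×1.71 = 11.04 m
R = A/P = 13.03/11.04 = 1.180 m
S = (Q·n / (1·A·R^(2/3)))² = (40.6×0.014 / (1×13.03×1.117))² = 0.001526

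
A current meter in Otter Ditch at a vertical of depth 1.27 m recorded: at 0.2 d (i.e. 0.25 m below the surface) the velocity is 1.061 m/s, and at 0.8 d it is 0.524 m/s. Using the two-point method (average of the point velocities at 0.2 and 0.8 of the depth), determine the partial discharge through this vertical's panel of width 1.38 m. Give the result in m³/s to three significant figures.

v̄ = (1.061 + 0.524) / 2 = 0.7925 m/s
q = v̄ × d × w = 0.7925 × 1.27 × 1.38 = 1.389 m³/s

1.39 m³/s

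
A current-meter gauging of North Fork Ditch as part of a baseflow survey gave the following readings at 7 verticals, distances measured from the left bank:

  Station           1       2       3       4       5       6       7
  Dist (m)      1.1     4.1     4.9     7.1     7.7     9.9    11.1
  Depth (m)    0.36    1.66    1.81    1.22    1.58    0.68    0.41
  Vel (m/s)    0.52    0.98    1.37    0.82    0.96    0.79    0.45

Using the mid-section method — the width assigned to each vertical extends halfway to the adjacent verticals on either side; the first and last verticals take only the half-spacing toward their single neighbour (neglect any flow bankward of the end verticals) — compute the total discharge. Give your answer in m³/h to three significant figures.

41900 m³/h

w_1 = (4.1 − 1.1)/2 = 1.5 m; q_1 = 0.52 × 0.36 × 1.5 = 0.2808 m³/s
w_2 = (4.9 − 1.1)/2 = 1.9 m; q_2 = 0.98 × 1.66 × 1.9 = 3.091 m³/s
w_3 = (7.1 − 4.1)/2 = 1.5 m; q_3 = 1.37 × 1.81 × 1.5 = 3.720 m³/s
w_4 = (7.7 − 4.9)/2 = 1.4 m; q_4 = 0.82 × 1.22 × 1.4 = 1.401 m³/s
w_5 = (9.9 − 7.1)/2 = 1.4 m; q_5 = 0.96 × 1.58 × 1.4 = 2.124 m³/s
w_6 = (11.1 − 7.7)/2 = 1.7 m; q_6 = 0.79 × 0.68 × 1.7 = 0.9132 m³/s
w_7 = (11.1 − 9.9)/2 = 0.6 m; q_7 = 0.45 × 0.41 × 0.6 = 0.1107 m³/s
Q = Σ qᵢ = 11.64 m³/s
= 11.64 × 3600 = 41900 m³/h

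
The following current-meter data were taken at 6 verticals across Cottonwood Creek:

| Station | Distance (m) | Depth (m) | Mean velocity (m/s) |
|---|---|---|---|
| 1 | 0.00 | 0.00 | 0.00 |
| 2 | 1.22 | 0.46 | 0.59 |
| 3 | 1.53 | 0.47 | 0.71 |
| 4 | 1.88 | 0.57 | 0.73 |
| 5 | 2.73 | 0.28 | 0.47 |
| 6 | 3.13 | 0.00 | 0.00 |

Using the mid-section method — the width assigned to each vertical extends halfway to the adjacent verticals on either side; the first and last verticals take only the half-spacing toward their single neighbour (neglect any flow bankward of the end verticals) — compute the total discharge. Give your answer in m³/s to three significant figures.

w_2 = (1.53 − 0.00)/2 = 0.765 m; q_2 = 0.59 × 0.46 × 0.765 = 0.2076 m³/s
w_3 = (1.88 − 1.22)/2 = 0.33 m; q_3 = 0.71 × 0.47 × 0.33 = 0.1101 m³/s
w_4 = (2.73 − 1.53)/2 = 0.6 m; q_4 = 0.73 × 0.57 × 0.6 = 0.2497 m³/s
w_5 = (3.13 − 1.88)/2 = 0.625 m; q_5 = 0.47 × 0.28 × 0.625 = 0.08225 m³/s
Stations 1, 6 contribute zero (depth or velocity is 0).
Q = Σ qᵢ = 0.6497 m³/s

0.650 m³/s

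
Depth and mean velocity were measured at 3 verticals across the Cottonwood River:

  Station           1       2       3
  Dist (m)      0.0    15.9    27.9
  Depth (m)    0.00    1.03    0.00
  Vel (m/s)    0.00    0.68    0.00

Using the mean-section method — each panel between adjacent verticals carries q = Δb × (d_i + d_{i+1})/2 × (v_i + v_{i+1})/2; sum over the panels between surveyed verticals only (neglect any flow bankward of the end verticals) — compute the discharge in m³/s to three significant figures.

4.89 m³/s

Panel 1-2: Δb = 15.9 m, d̄ = (0.00+1.03)/2 = 0.515, v̄ = (0.00+0.68)/2 = 0.34 → q = 15.9×0.515×0.34 = 2.784 m³/s
Panel 2-3: Δb = 12 m, d̄ = (1.03+0.00)/2 = 0.515, v̄ = (0.68+0.00)/2 = 0.34 → q = 12×0.515×0.34 = 2.101 m³/s
Q = Σ q = 4.885 m³/s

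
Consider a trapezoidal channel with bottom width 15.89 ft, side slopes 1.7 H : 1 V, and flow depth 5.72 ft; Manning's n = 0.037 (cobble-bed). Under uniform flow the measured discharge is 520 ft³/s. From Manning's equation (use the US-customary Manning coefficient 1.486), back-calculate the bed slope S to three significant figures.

0.00131

A = (b + z·y)·y = (15.89 + 1.7×5.72)×5.72 = 146.5 ft²
P = b + 2y√(1+z²) = 15.89 + 2×5.72×√(1+1.7²) = 38.45 ft
R = A/P = 146.5/38.45 = 3.810 ft
S = (Q·n / (1.486·A·R^(2/3)))² = (520×0.037 / (1.486×146.5×2.439))² = 0.001312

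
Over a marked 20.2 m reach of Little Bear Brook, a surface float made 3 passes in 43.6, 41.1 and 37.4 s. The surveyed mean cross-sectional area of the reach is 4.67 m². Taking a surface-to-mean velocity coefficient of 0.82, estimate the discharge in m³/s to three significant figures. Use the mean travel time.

1.90 m³/s

t̄ = (43.6 + 41.1 + 37.4) / 3 = 40.7 s
v_surface = L / t̄ = 20.2 / 40.7 = 0.4963 m/s
v_mean = 0.82 × 0.4963 = 0.4070 m/s
Q = A × v_mean = 4.67 × 0.4070 = 1.901 m³/s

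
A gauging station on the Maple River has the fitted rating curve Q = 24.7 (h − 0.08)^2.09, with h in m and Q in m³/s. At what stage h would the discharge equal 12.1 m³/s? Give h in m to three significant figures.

0.791 m

h − h₀ = (Q/C)^(1/b) = (12.1/24.7)^(1/2.09) = 0.7108 m
h = 0.08 + 0.7108 = 0.7908 m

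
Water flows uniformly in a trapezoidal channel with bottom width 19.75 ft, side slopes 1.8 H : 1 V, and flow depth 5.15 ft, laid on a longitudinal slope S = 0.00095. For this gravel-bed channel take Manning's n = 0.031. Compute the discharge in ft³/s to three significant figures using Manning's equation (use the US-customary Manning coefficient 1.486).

523 ft³/s

A = (b + z·y)·y = (19.75 + 1.8×5.15)×5.15 = 149.5 ft²
P = b + 2y√(1+z²) = 19.75 + 2×5.15×√(1+1.8²) = 40.96 ft
R = A/P = 149.5/40.96 = 3.649 ft
Q = (1.486/n)·A·R^(2/3)·S^(1/2) = (1.486/0.031) × 149.5 × 3.649^(2/3) × 0.00095^(1/2) = 523.4 ft³/s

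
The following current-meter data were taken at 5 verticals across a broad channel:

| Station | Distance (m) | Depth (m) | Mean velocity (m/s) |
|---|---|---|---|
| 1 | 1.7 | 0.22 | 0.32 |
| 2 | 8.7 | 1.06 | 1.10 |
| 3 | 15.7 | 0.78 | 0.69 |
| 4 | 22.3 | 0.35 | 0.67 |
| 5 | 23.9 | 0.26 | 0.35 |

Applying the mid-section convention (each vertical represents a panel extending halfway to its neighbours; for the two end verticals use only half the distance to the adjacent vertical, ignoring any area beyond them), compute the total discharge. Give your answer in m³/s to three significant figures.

13.1 m³/s

w_1 = (8.7 − 1.7)/2 = 3.5 m; q_1 = 0.32 × 0.22 × 3.5 = 0.2464 m³/s
w_2 = (15.7 − 1.7)/2 = 7 m; q_2 = 1.10 × 1.06 × 7 = 8.162 m³/s
w_3 = (22.3 − 8.7)/2 = 6.8 m; q_3 = 0.69 × 0.78 × 6.8 = 3.660 m³/s
w_4 = (23.9 − 15.7)/2 = 4.1 m; q_4 = 0.67 × 0.35 × 4.1 = 0.9615 m³/s
w_5 = (23.9 − 22.3)/2 = 0.8 m; q_5 = 0.35 × 0.26 × 0.8 = 0.07280 m³/s
Q = Σ qᵢ = 13.10 m³/s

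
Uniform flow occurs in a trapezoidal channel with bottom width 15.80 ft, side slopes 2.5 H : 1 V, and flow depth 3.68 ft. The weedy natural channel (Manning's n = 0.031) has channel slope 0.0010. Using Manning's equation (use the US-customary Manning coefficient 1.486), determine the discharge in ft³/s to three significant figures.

263 ft³/s

A = (b + z·y)·y = (15.80 + 2.5×3.68)×3.68 = 92.00 ft²
P = b + 2y√(1+z²) = 15.80 + 2×3.68×√(1+2.5²) = 35.62 ft
R = A/P = 92.00/35.62 = 2.583 ft
Q = (1.486/n)·A·R^(2/3)·S^(1/2) = (1.486/0.031) × 92.00 × 2.583^(2/3) × 0.0010^(1/2) = 262.5 ft³/s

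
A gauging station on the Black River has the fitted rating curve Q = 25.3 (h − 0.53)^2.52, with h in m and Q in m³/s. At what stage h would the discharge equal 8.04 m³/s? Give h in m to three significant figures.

h − h₀ = (Q/C)^(1/b) = (8.04/25.3)^(1/2.52) = 0.6345 m
h = 0.53 + 0.6345 = 1.165 m

1.16 m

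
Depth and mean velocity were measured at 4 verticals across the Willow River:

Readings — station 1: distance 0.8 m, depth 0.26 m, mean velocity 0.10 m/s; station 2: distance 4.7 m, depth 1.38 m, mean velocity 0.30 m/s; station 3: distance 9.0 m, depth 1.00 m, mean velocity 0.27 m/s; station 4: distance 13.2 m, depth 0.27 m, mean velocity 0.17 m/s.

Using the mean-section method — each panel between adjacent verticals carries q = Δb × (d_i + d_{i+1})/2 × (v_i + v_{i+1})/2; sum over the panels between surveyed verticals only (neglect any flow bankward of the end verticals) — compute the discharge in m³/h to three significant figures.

9660 m³/h

Panel 1-2: Δb = 3.9 m, d̄ = (0.26+1.38)/2 = 0.82, v̄ = (0.10+0.30)/2 = 0.2 → q = 3.9×0.82×0.2 = 0.6396 m³/s
Panel 2-3: Δb = 4.3 m, d̄ = (1.38+1.00)/2 = 1.19, v̄ = (0.30+0.27)/2 = 0.285 → q = 4.3×1.19×0.285 = 1.458 m³/s
Panel 3-4: Δb = 4.2 m, d̄ = (1.00+0.27)/2 = 0.635, v̄ = (0.27+0.17)/2 = 0.22 → q = 4.2×0.635×0.22 = 0.5867 m³/s
Q = Σ q = 2.685 m³/s
= 2.685 × 3600 = 9665 m³/h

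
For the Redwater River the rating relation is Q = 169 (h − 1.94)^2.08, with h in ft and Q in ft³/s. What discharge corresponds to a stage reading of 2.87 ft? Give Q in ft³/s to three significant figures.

Q = 169 × (2.87 − 1.94)^2.08 = 169 × 0.93^2.08 = 145.3 ft³/s

145 ft³/s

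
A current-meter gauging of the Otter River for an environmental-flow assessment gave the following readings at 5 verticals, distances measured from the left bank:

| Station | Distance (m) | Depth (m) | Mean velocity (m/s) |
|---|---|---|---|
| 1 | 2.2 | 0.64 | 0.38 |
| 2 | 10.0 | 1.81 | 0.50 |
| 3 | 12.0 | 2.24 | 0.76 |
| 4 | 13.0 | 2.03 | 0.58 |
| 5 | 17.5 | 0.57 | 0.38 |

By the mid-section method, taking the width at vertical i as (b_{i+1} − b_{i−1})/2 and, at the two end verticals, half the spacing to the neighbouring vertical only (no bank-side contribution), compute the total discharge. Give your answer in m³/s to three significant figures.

11.7 m³/s

w_1 = (10.0 − 2.2)/2 = 3.9 m; q_1 = 0.38 × 0.64 × 3.9 = 0.9485 m³/s
w_2 = (12.0 − 2.2)/2 = 4.9 m; q_2 = 0.50 × 1.81 × 4.9 = 4.435 m³/s
w_3 = (13.0 − 10.0)/2 = 1.5 m; q_3 = 0.76 × 2.24 × 1.5 = 2.554 m³/s
w_4 = (17.5 − 12.0)/2 = 2.75 m; q_4 = 0.58 × 2.03 × 2.75 = 3.238 m³/s
w_5 = (17.5 − 13.0)/2 = 2.25 m; q_5 = 0.38 × 0.57 × 2.25 = 0.4874 m³/s
Q = Σ qᵢ = 11.66 m³/s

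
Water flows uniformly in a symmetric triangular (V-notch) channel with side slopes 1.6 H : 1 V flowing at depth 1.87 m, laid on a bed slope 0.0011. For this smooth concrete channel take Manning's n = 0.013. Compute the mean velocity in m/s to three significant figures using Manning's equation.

2.19 m/s

A = z·y² = 1.6×1.87² = 5.595 m²
P = 2y√(1+z²) = 2×1.87×√(1+1.6²) = 7.057 m
R = A/P = 5.595/7.057 = 0.7929 m
Q = (1/n)·A·R^(2/3)·S^(1/2) = (1/0.013) × 5.595 × 0.7929^(2/3) × 0.0011^(1/2) = 12.23 m³/s
V = Q/A = 12.23/5.595 = 2.186 m/s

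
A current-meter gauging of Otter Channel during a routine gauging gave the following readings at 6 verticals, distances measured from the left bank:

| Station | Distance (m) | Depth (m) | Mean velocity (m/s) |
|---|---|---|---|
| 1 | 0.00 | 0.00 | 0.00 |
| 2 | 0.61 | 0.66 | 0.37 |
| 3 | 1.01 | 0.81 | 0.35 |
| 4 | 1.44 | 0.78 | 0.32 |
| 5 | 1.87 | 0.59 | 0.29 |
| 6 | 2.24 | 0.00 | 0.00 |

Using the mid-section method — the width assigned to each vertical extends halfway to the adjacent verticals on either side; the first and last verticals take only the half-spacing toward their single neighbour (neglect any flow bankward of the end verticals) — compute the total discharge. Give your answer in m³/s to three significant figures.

0.417 m³/s

w_2 = (1.01 − 0.00)/2 = 0.505 m; q_2 = 0.37 × 0.66 × 0.505 = 0.1233 m³/s
w_3 = (1.44 − 0.61)/2 = 0.415 m; q_3 = 0.35 × 0.81 × 0.415 = 0.1177 m³/s
w_4 = (1.87 − 1.01)/2 = 0.43 m; q_4 = 0.32 × 0.78 × 0.43 = 0.1073 m³/s
w_5 = (2.24 − 1.44)/2 = 0.4 m; q_5 = 0.29 × 0.59 × 0.4 = 0.06844 m³/s
Stations 1, 6 contribute zero (depth or velocity is 0).
Q = Σ qᵢ = 0.4167 m³/s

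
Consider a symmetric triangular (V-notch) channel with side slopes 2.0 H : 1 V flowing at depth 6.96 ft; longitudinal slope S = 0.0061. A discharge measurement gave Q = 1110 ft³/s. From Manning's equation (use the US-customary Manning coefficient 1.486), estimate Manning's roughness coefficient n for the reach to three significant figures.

0.0216

A = z·y² = 2.0×6.96² = 96.88 ft²
P = 2y√(1+z²) = 2×6.96×√(1+2.0²) = 31.13 ft
R = A/P = 96.88/31.13 = 3.113 ft
n = (1.486/Q)·A·R^(2/3)·S^(1/2) = (1.486/1110) × 96.88 × 2.132 × 0.07810 = 0.02160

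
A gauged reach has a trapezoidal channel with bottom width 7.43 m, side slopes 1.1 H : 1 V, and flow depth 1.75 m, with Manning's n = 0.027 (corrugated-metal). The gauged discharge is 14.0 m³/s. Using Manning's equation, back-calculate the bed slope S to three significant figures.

0.000377

A = (b + z·y)·y = (7.43 + 1.1×1.75)×1.75 = 16.37 m²
P = b + 2y√(1+z²) = 7.43 + 2×1.75×√(1+1.1²) = 12.63 m
R = A/P = 16.37/12.63 = 1.296 m
S = (Q·n / (1·A·R^(2/3)))² = (14.0×0.027 / (1×16.37×1.189))² = 0.0003773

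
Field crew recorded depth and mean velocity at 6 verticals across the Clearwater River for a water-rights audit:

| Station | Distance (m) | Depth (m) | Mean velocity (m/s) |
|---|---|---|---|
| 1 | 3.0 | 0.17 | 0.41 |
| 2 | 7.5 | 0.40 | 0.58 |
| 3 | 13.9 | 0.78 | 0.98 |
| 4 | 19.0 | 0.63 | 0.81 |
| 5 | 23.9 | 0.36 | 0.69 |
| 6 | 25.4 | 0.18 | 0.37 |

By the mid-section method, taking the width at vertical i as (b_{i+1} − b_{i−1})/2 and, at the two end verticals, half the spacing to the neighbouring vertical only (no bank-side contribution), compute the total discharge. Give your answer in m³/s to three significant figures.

w_1 = (7.5 − 3.0)/2 = 2.25 m; q_1 = 0.41 × 0.17 × 2.25 = 0.1568 m³/s
w_2 = (13.9 − 3.0)/2 = 5.45 m; q_2 = 0.58 × 0.40 × 5.45 = 1.264 m³/s
w_3 = (19.0 − 7.5)/2 = 5.75 m; q_3 = 0.98 × 0.78 × 5.75 = 4.395 m³/s
w_4 = (23.9 − 13.9)/2 = 5 m; q_4 = 0.81 × 0.63 × 5 = 2.552 m³/s
w_5 = (25.4 − 19.0)/2 = 3.2 m; q_5 = 0.69 × 0.36 × 3.2 = 0.7949 m³/s
w_6 = (25.4 − 23.9)/2 = 0.75 m; q_6 = 0.37 × 0.18 × 0.75 = 0.04995 m³/s
Q = Σ qᵢ = 9.213 m³/s

9.21 m³/s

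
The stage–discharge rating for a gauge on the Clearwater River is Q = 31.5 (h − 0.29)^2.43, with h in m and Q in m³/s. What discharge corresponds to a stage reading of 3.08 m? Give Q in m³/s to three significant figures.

381 m³/s

Q = 31.5 × (3.08 − 0.29)^2.43 = 31.5 × 2.79^2.43 = 381.2 m³/s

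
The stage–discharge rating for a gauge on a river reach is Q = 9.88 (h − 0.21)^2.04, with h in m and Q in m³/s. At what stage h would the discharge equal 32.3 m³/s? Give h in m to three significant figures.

h − h₀ = (Q/C)^(1/b) = (32.3/9.88)^(1/2.04) = 1.787 m
h = 0.21 + 1.787 = 1.997 m

2.00 m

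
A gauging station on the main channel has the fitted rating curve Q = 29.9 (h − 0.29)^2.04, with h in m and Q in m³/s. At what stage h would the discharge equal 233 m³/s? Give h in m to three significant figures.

h − h₀ = (Q/C)^(1/b) = (233/29.9)^(1/2.04) = 2.736 m
h = 0.29 + 2.736 = 3.026 m

3.03 m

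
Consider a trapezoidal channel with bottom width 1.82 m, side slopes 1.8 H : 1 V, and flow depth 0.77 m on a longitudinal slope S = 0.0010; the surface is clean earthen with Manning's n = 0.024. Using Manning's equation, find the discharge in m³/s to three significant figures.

A = (b + z·y)·y = (1.82 + 1.8×0.77)×0.77 = 2.469 m²
P = b + 2y√(1+z²) = 1.82 + 2×0.77×√(1+1.8²) = 4.991 m
R = A/P = 2.469/4.991 = 0.4946 m
Q = (1/n)·A·R^(2/3)·S^(1/2) = (1/0.024) × 2.469 × 0.4946^(2/3) × 0.0010^(1/2) = 2.034 m³/s

2.03 m³/s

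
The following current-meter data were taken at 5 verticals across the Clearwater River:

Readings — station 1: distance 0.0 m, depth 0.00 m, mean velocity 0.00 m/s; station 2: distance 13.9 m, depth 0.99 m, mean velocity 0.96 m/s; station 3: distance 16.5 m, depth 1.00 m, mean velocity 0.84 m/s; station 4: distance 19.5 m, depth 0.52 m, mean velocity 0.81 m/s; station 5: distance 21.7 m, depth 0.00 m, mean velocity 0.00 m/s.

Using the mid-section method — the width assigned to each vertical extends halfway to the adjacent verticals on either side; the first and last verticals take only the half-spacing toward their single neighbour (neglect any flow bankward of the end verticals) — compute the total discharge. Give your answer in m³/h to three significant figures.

40600 m³/h

w_2 = (16.5 − 0.0)/2 = 8.25 m; q_2 = 0.96 × 0.99 × 8.25 = 7.841 m³/s
w_3 = (19.5 − 13.9)/2 = 2.8 m; q_3 = 0.84 × 1.00 × 2.8 = 2.352 m³/s
w_4 = (21.7 − 16.5)/2 = 2.6 m; q_4 = 0.81 × 0.52 × 2.6 = 1.095 m³/s
Stations 1, 5 contribute zero (depth or velocity is 0).
Q = Σ qᵢ = 11.29 m³/s
= 11.29 × 3600 = 40640 m³/h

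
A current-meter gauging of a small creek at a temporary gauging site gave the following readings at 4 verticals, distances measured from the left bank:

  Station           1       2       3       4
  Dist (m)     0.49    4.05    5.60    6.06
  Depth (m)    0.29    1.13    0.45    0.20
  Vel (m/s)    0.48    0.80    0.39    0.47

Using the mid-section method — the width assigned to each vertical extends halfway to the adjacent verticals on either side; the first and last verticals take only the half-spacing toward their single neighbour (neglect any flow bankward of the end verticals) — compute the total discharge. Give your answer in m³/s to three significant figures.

w_1 = (4.05 − 0.49)/2 = 1.78 m; q_1 = 0.48 × 0.29 × 1.78 = 0.2478 m³/s
w_2 = (5.60 − 0.49)/2 = 2.555 m; q_2 = 0.80 × 1.13 × 2.555 = 2.310 m³/s
w_3 = (6.06 − 4.05)/2 = 1.005 m; q_3 = 0.39 × 0.45 × 1.005 = 0.1764 m³/s
w_4 = (6.06 − 5.60)/2 = 0.23 m; q_4 = 0.47 × 0.20 × 0.23 = 0.02162 m³/s
Q = Σ qᵢ = 2.755 m³/s

2.76 m³/s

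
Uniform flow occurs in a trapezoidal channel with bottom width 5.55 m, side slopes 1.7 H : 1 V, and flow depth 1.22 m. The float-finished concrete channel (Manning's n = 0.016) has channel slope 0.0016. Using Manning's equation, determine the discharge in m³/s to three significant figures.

21.6 m³/s

A = (b + z·y)·y = (5.55 + 1.7×1.22)×1.22 = 9.301 m²
P = b + 2y√(1+z²) = 5.55 + 2×1.22×√(1+1.7²) = 10.36 m
R = A/P = 9.301/10.36 = 0.8976 m
Q = (1/n)·A·R^(2/3)·S^(1/2) = (1/0.016) × 9.301 × 0.8976^(2/3) × 0.0016^(1/2) = 21.64 m³/s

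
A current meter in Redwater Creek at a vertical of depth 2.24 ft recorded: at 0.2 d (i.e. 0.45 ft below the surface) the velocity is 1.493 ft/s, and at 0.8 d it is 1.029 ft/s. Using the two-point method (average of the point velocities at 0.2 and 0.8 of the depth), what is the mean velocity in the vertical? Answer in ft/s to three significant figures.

1.26 ft/s

v̄ = (1.493 + 1.029) / 2 = 1.261 ft/s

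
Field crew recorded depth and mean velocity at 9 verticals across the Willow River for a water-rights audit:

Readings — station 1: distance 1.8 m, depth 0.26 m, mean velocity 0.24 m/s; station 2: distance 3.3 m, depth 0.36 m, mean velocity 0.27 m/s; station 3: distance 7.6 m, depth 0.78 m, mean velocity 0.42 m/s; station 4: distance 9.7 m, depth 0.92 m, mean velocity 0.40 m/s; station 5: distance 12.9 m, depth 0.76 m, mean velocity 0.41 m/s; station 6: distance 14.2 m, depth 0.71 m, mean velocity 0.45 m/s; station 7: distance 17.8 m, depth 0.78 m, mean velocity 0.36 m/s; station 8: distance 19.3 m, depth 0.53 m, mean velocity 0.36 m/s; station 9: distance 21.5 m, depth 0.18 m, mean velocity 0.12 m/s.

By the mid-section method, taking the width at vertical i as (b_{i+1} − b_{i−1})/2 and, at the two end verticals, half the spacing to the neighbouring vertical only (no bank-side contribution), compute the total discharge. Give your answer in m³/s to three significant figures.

4.93 m³/s

w_1 = (3.3 − 1.8)/2 = 0.75 m; q_1 = 0.24 × 0.26 × 0.75 = 0.04680 m³/s
w_2 = (7.6 − 1.8)/2 = 2.9 m; q_2 = 0.27 × 0.36 × 2.9 = 0.2819 m³/s
w_3 = (9.7 − 3.3)/2 = 3.2 m; q_3 = 0.42 × 0.78 × 3.2 = 1.048 m³/s
w_4 = (12.9 − 7.6)/2 = 2.65 m; q_4 = 0.40 × 0.92 × 2.65 = 0.9752 m³/s
w_5 = (14.2 − 9.7)/2 = 2.25 m; q_5 = 0.41 × 0.76 × 2.25 = 0.7011 m³/s
w_6 = (17.8 − 12.9)/2 = 2.45 m; q_6 = 0.45 × 0.71 × 2.45 = 0.7828 m³/s
w_7 = (19.3 − 14.2)/2 = 2.55 m; q_7 = 0.36 × 0.78 × 2.55 = 0.7160 m³/s
w_8 = (21.5 − 17.8)/2 = 1.85 m; q_8 = 0.36 × 0.53 × 1.85 = 0.3530 m³/s
w_9 = (21.5 − 19.3)/2 = 1.1 m; q_9 = 0.12 × 0.18 × 1.1 = 0.02376 m³/s
Q = Σ qᵢ = 4.929 m³/s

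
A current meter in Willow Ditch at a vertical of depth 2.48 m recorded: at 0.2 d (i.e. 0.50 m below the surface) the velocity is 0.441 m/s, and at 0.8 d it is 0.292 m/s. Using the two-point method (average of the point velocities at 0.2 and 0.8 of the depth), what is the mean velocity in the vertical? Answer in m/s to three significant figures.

v̄ = (0.441 + 0.292) / 2 = 0.3665 m/s

0.367 m/s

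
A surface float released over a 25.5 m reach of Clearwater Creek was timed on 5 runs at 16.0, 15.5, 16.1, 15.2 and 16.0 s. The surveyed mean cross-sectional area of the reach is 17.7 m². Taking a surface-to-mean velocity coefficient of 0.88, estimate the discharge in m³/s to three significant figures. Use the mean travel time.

25.2 m³/s

t̄ = (16.0 + 15.5 + 16.1 + 15.2 + 16.0) / 5 = 15.76 s
v_surface = L / t̄ = 25.5 / 15.76 = 1.618 m/s
v_mean = 0.88 × 1.618 = 1.424 m/s
Q = A × v_mean = 17.7 × 1.424 = 25.20 m³/s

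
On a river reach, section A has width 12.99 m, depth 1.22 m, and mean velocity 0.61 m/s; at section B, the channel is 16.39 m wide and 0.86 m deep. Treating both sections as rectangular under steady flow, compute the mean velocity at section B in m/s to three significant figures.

0.686 m/s

Q = A₁V₁ = (12.99×1.22) × 0.61 = 9.667 m³/s
A₂ = 16.39 × 0.86 = 14.10 m²
V₂ = Q/A₂ = 9.667/14.10 = 0.6858 m/s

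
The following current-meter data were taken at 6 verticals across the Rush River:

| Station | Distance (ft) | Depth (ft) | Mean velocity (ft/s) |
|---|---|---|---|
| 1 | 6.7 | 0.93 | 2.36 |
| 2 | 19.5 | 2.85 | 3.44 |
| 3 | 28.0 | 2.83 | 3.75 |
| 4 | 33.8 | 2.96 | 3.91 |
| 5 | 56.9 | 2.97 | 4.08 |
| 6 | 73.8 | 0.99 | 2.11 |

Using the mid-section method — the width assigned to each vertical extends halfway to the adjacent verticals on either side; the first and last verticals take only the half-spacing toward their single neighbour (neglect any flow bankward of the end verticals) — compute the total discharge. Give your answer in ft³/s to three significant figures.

622 ft³/s

w_1 = (19.5 − 6.7)/2 = 6.4 ft; q_1 = 2.36 × 0.93 × 6.4 = 14.05 ft³/s
w_2 = (28.0 − 6.7)/2 = 10.65 ft; q_2 = 3.44 × 2.85 × 10.65 = 104.4 ft³/s
w_3 = (33.8 − 19.5)/2 = 7.15 ft; q_3 = 3.75 × 2.83 × 7.15 = 75.88 ft³/s
w_4 = (56.9 − 28.0)/2 = 14.45 ft; q_4 = 3.91 × 2.96 × 14.45 = 167.2 ft³/s
w_5 = (73.8 − 33.8)/2 = 20 ft; q_5 = 4.08 × 2.97 × 20 = 242.4 ft³/s
w_6 = (73.8 − 56.9)/2 = 8.45 ft; q_6 = 2.11 × 0.99 × 8.45 = 17.65 ft³/s
Q = Σ qᵢ = 621.6 ft³/s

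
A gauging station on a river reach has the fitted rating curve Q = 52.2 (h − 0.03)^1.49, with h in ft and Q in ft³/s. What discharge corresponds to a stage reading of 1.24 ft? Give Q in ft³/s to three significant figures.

69.3 ft³/s

Q = 52.2 × (1.24 − 0.03)^1.49 = 52.2 × 1.21^1.49 = 69.35 ft³/s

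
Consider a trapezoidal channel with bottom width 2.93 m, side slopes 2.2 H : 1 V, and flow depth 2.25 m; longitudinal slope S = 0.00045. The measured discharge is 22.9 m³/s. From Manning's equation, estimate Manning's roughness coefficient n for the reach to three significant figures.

A = (b + z·y)·y = (2.93 + 2.2×2.25)×2.25 = 17.73 m²
P = b + 2y√(1+z²) = 2.93 + 2×2.25×√(1+2.2²) = 13.80 m
R = A/P = 17.73/13.80 = 1.284 m
n = (1/Q)·A·R^(2/3)·S^(1/2) = (1/22.9) × 17.73 × 1.182 × 0.02121 = 0.01941

0.0194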